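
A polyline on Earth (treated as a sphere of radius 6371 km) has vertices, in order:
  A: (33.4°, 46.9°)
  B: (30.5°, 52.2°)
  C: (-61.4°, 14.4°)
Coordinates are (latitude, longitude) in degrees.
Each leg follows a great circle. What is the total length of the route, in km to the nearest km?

11367 km

Leg A→B: central angle 0.0934 rad, distance 594.9 km.
Leg B→C: central angle 1.6908 rad, distance 10772.0 km.
Total: 594.9 + 10772.0 ≈ 11367 km.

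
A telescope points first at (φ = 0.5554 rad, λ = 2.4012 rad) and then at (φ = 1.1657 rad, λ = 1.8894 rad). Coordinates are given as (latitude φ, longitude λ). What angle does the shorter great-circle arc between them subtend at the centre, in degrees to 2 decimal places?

With latitudes φ₁ = 31.822°, φ₂ = 66.790° and longitude difference Δλ = -29.324°:
Haversine: a = sin²(Δφ/2) + cos φ₁ cos φ₂ sin²(Δλ/2) = 0.0903 + (0.8497)(0.3941)(0.0641) = 0.11172.
Central angle c = 2·arcsin(√a) = 0.68160 rad.
So the angular separation is 39.05°.

39.05°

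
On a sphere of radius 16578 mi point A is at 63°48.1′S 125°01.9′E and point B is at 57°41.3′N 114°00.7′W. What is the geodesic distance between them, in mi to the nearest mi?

With latitudes φ₁ = -63.802°, φ₂ = 57.688° and longitude difference Δλ = 120.957°:
cos c = sin φ₁ sin φ₂ + cos φ₁ cos φ₂ cos Δλ = (-0.8973)(0.8452) + (0.4415)(0.5345)(-0.5144) = -0.87972,
so c = arccos(-0.87972) = 2.64607 rad.
Distance = R·c = 16578 × 2.6461 ≈ 43866 mi.

43866 mi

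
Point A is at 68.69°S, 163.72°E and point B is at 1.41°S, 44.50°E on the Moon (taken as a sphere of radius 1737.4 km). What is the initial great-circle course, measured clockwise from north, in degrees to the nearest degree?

Δλ = -119.220° = -2.0808 rad.
y = sin Δλ · cos φ₂ = (-0.8728)(0.9997) = -0.8725
x = cos φ₁ sin φ₂ − sin φ₁ cos φ₂ cos Δλ = (0.3634)(-0.0246) − (-0.9316)(0.9997)(-0.4882) = -0.4636
θ = atan2(y, x) = -117.98°; adding 360° gives 242°.

242°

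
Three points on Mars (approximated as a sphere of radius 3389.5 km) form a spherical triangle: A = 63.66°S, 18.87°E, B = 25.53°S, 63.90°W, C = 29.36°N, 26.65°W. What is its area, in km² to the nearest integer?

Side lengths (central angles): a = 1.1432, b = 1.7400, c = 1.1190 rad; semiperimeter s = 2.0011.
By l'Huilier's theorem, tan(E/4) = √[tan(s/2) tan((s−a)/2) tan((s−b)/2) tan((s−c)/2)], giving spherical excess E = 0.8288 rad.
Area = E·R² = 0.8288 × (3389.5)² ≈ 9521949 km².

9521949 km²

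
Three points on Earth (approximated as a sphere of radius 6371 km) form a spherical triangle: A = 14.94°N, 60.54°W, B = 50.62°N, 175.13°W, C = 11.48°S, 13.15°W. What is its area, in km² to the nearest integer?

36287511 km²

Side lengths (central angles): a = 2.4115, b = 0.9401, c = 1.6266 rad; semiperimeter s = 2.4891.
By l'Huilier's theorem, tan(E/4) = √[tan(s/2) tan((s−a)/2) tan((s−b)/2) tan((s−c)/2)], giving spherical excess E = 0.8940 rad.
Area = E·R² = 0.8940 × (6371)² ≈ 36287511 km².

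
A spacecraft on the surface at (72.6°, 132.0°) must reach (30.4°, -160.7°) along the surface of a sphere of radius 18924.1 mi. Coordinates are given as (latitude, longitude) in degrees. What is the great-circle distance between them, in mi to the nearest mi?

17961 mi

With latitudes φ₁ = 72.600°, φ₂ = 30.400° and longitude difference Δλ = 67.300°:
cos c = sin φ₁ sin φ₂ + cos φ₁ cos φ₂ cos Δλ = (0.9542)(0.5060) + (0.2990)(0.8625)(0.3859) = 0.58241,
so c = arccos(0.58241) = 0.94910 rad.
Distance = R·c = 18924.1 × 0.9491 ≈ 17961 mi.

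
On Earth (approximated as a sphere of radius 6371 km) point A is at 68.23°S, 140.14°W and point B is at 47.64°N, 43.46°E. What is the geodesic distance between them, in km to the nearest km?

17717 km

In radians: φ₁ = -1.1908, φ₂ = 0.8315, Δλ = -176.400° = -3.0788 rad.
Haversine: a = sin²(Δφ/2) + cos φ₁ cos φ₂ sin²(Δλ/2) = 0.7182 + (0.3709)(0.6738)(0.9990) = 0.96781.
Central angle c = 2·arcsin(√a) = 2.78083 rad.
Distance = R·c = 6371 × 2.7808 ≈ 17717 km.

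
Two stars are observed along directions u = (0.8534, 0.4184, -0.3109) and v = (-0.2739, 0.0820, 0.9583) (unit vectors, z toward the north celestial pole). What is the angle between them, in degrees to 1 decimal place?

119.8°

u·v = -0.4974; |u| = 1.0000, |v| = 1.0000.
cos θ = (u·v)/(|u||v|) = -0.4973, so θ = 119.8°.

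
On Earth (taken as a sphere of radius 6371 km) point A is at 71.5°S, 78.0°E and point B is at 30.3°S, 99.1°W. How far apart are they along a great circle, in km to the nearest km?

8693 km

In radians: φ₁ = -1.2479, φ₂ = -0.5288, Δλ = -177.100° = -3.0910 rad.
cos c = sin φ₁ sin φ₂ + cos φ₁ cos φ₂ cos Δλ = (-0.9483)(-0.5045) + (0.3173)(0.8634)(-0.9987) = 0.20485,
so c = arccos(0.20485) = 1.36449 rad.
Distance = R·c = 6371 × 1.3645 ≈ 8693 km.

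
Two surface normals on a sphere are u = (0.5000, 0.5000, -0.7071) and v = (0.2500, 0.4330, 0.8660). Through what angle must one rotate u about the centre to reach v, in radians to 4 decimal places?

1.8451 rad

u·v = -0.2708; |u| = 1.0000, |v| = 1.0000.
cos θ = (u·v)/(|u||v|) = -0.2709, so θ = 1.8451 rad.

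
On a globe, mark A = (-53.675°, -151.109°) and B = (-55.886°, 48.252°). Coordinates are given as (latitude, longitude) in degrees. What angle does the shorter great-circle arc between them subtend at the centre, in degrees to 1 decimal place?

69.3°

With latitudes φ₁ = -53.675°, φ₂ = -55.886° and longitude difference Δλ = -160.639°:
Haversine: a = sin²(Δφ/2) + cos φ₁ cos φ₂ sin²(Δλ/2) = 0.0004 + (0.5924)(0.5608)(0.9717) = 0.32320.
Central angle c = 2·arcsin(√a) = 1.20938 rad.
So the angular separation is 69.3°.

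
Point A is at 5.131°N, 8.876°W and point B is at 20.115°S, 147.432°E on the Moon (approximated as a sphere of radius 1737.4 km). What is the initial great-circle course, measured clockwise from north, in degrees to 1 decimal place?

125.1°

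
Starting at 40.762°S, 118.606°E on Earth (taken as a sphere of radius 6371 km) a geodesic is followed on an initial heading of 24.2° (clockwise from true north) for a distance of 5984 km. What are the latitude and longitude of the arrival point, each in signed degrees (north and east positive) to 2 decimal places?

9.91°, 138.23°

Angular distance δ = d/R = 5984/6371 = 0.93926 rad; initial bearing θ = 0.4224 rad.
sin φ₂ = sin φ₁ cos δ + cos φ₁ sin δ cos θ = (-0.6529)(0.5904) + (0.7574)(0.8071)(0.9121) = 0.1721, so φ₂ = 9.91°.
Δλ = atan2(sin θ sin δ cos φ₁, cos δ − sin φ₁ sin φ₂) = atan2(0.2506, 0.7028) = 19.625°.
λ₂ = 118.606° + 19.625° = 138.23°.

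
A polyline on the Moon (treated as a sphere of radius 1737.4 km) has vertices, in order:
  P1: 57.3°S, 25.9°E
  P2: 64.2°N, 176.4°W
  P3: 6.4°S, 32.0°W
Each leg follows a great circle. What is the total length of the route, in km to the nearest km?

Leg P1→P2: central angle 2.9183 rad, distance 5070.2 km.
Leg P2→P3: central angle 2.0398 rad, distance 3544.0 km.
Total: 5070.2 + 3544.0 ≈ 8614 km.

8614 km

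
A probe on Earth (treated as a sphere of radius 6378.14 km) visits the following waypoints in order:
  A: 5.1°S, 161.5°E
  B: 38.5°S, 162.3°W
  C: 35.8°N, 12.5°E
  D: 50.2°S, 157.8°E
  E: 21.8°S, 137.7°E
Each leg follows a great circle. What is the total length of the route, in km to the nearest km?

Leg A→B: central angle 0.8171 rad, distance 5211.3 km.
Leg B→C: central angle 3.0553 rad, distance 19487.0 km.
Leg C→D: central angle 2.6388 rad, distance 16830.7 km.
Leg D→E: central angle 0.5671 rad, distance 3617.2 km.
Total: 5211.3 + 19487.0 + 16830.7 + 3617.2 ≈ 45146 km.

45146 km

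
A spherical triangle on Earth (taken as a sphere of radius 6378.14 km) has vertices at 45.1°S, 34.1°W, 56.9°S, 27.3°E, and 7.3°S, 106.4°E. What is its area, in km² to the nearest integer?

2471734 km²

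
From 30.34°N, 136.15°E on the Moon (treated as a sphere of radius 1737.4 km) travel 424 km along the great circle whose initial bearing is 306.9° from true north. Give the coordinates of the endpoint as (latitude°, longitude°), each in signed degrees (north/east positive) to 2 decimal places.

37.98°, 121.96°

Angular distance δ = d/R = 424/1737.4 = 0.24404 rad; initial bearing θ = 5.3564 rad.
sin φ₂ = sin φ₁ cos δ + cos φ₁ sin δ cos θ = (0.5051)(0.9704) + (0.8630)(0.2416)(0.6004) = 0.6154, so φ₂ = 37.98°.
Δλ = atan2(sin θ sin δ cos φ₁, cos δ − sin φ₁ sin φ₂) = atan2(-0.1668, 0.6595) = -14.190°.
λ₂ = 136.150° − 14.190° = 121.96°.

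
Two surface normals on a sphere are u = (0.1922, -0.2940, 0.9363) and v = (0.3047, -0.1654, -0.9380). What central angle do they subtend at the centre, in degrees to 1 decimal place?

u·v = -0.7711; |u| = 1.0000, |v| = 1.0000.
cos θ = (u·v)/(|u||v|) = -0.7710, so θ = 140.4°.

140.4°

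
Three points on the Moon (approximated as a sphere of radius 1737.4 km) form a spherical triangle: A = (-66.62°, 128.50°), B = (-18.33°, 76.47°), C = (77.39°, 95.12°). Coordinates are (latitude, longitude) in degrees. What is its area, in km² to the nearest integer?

Side lengths (central angles): a = 1.6816, b = 2.5382, c = 1.0234 rad; semiperimeter s = 2.6216.
By l'Huilier's theorem, tan(E/4) = √[tan(s/2) tan((s−a)/2) tan((s−b)/2) tan((s−c)/2)], giving spherical excess E = 1.1149 rad.
Area = E·R² = 1.1149 × (1737.4)² ≈ 3365470 km².

3365470 km²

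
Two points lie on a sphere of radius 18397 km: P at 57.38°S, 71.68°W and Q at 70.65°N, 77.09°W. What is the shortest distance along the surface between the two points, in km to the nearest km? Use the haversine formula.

41128 km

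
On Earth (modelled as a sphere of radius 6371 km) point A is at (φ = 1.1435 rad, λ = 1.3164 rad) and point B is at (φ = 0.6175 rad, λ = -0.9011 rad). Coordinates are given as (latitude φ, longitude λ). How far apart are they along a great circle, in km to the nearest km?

7910 km

In radians: φ₁ = 1.1435, φ₂ = 0.6175, Δλ = -127.053° = -2.2175 rad.
Haversine: a = sin²(Δφ/2) + cos φ₁ cos φ₂ sin²(Δλ/2) = 0.0676 + (0.4144)(0.8153)(0.8013) = 0.33833.
Central angle c = 2·arcsin(√a) = 1.24153 rad.
Distance = R·c = 6371 × 1.2415 ≈ 7910 km.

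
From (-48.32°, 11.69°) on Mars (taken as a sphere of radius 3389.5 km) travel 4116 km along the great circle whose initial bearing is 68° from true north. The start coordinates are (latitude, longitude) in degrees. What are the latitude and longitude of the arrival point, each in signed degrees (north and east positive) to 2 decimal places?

Angular distance δ = d/R = 4116/3389.5 = 1.21434 rad; initial bearing θ = 1.1868 rad.
sin φ₂ = sin φ₁ cos δ + cos φ₁ sin δ cos θ = (-0.7469)(0.3490) + (0.6650)(0.9371)(0.3746) = -0.0272, so φ₂ = -1.56°.
Δλ = atan2(sin θ sin δ cos φ₁, cos δ − sin φ₁ sin φ₂) = atan2(0.5778, 0.3287) = 60.368°.
λ₂ = 11.690° + 60.368° = 72.06°.

-1.56°, 72.06°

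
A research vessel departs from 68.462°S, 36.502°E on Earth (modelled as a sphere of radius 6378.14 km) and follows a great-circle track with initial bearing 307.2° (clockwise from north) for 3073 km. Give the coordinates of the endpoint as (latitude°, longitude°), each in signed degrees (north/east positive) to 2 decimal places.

-46.17°, 4.29°

Angular distance δ = d/R = 3073/6378.14 = 0.48180 rad; initial bearing θ = 5.3617 rad.
sin φ₂ = sin φ₁ cos δ + cos φ₁ sin δ cos θ = (-0.9302)(0.8862) + (0.3671)(0.4634)(0.6046) = -0.7214, so φ₂ = -46.17°.
Δλ = atan2(sin θ sin δ cos φ₁, cos δ − sin φ₁ sin φ₂) = atan2(-0.1355, 0.2151) = -32.208°.
λ₂ = 36.502° − 32.208° = 4.29°.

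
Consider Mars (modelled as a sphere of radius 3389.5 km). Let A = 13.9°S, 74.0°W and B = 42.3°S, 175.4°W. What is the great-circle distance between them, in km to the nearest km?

With latitudes φ₁ = -13.900°, φ₂ = -42.300° and longitude difference Δλ = -101.400°:
cos c = sin φ₁ sin φ₂ + cos φ₁ cos φ₂ cos Δλ = (-0.2402)(-0.6730) + (0.9707)(0.7396)(-0.1977) = 0.01976,
so c = arccos(0.01976) = 1.55103 rad.
Distance = R·c = 3389.5 × 1.5510 ≈ 5257 km.

5257 km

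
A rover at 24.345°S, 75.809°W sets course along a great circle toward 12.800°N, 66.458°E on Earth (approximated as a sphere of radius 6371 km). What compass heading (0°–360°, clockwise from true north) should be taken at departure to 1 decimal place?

With φ₁ = -0.4249, φ₂ = 0.2234, Δλ = 2.4830 rad, the forward-azimuth formula gives
θ = atan2( sin Δλ cos φ₂ , cos φ₁ sin φ₂ − sin φ₁ cos φ₂ cos Δλ ) = atan2(0.5968, -0.1161) = 101.01°.
So the initial bearing is 101.0°.

101.0°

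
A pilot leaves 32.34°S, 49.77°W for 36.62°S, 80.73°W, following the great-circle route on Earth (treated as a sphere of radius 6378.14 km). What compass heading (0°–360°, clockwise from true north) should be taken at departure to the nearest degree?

With φ₁ = -0.5644, φ₂ = -0.6391, Δλ = -0.5404 rad, the forward-azimuth formula gives
θ = atan2( sin Δλ cos φ₂ , cos φ₁ sin φ₂ − sin φ₁ cos φ₂ cos Δλ ) = atan2(-0.4129, -0.1358) = -108.21°.
Adding 360° brings this into [0°, 360°): 252°.

252°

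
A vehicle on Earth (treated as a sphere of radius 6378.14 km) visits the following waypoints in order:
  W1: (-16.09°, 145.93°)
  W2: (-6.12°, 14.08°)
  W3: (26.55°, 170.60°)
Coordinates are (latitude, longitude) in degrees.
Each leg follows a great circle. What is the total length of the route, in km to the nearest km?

Leg W1→W2: central angle 2.2241 rad, distance 14185.9 km.
Leg W2→W3: central angle 2.6129 rad, distance 16665.3 km.
Total: 14185.9 + 16665.3 ≈ 30851 km.

30851 km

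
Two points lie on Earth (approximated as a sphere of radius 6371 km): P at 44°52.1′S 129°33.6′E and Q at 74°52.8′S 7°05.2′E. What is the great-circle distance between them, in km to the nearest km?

With latitudes φ₁ = -44.868°, φ₂ = -74.880° and longitude difference Δλ = -122.473°:
cos c = sin φ₁ sin φ₂ + cos φ₁ cos φ₂ cos Δλ = (-0.7055)(-0.9654) + (0.7087)(0.2608)(-0.5369) = 0.58180,
so c = arccos(0.58180) = 0.94985 rad.
Distance = R·c = 6371 × 0.9499 ≈ 6052 km.

6052 km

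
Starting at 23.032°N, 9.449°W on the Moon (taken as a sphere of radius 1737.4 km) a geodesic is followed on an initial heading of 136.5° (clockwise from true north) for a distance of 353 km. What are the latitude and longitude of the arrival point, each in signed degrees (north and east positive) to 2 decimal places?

Angular distance δ = d/R = 353/1737.4 = 0.20318 rad; initial bearing θ = 2.3824 rad.
sin φ₂ = sin φ₁ cos δ + cos φ₁ sin δ cos θ = (0.3912)(0.9794) + (0.9203)(0.2018)(-0.7254) = 0.2485, so φ₂ = 14.39°.
Δλ = atan2(sin θ sin δ cos φ₁, cos δ − sin φ₁ sin φ₂) = atan2(0.1278, 0.8822) = 8.244°.
λ₂ = -9.449° + 8.244° = -1.20°.

14.39°, -1.20°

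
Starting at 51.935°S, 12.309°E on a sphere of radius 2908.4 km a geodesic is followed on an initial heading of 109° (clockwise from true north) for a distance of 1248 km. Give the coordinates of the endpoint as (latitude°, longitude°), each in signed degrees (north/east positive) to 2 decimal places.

Angular distance δ = d/R = 1248/2908.4 = 0.42910 rad; initial bearing θ = 1.9024 rad.
sin φ₂ = sin φ₁ cos δ + cos φ₁ sin δ cos θ = (-0.7873)(0.9093) + (0.6166)(0.4161)(-0.3256) = -0.7994, so φ₂ = -53.08°.
Δλ = atan2(sin θ sin δ cos φ₁, cos δ − sin φ₁ sin φ₂) = atan2(0.2425, 0.2799) = 40.908°.
λ₂ = 12.309° + 40.908° = 53.22°.

-53.08°, 53.22°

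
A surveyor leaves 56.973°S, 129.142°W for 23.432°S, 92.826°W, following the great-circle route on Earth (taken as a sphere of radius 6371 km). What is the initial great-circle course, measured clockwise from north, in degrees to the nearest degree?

53°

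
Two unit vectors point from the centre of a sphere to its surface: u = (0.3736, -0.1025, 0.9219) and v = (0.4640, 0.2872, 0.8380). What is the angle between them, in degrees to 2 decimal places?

u·v = 0.9165; |u| = 1.0000, |v| = 1.0000.
cos θ = (u·v)/(|u||v|) = 0.9165, so θ = 23.59°.

23.59°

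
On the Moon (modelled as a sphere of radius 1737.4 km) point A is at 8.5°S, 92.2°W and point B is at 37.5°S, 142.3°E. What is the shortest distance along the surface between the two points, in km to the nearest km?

3379 km

With latitudes φ₁ = -8.500°, φ₂ = -37.500° and longitude difference Δλ = -125.500°:
cos c = sin φ₁ sin φ₂ + cos φ₁ cos φ₂ cos Δλ = (-0.1478)(-0.6088) + (0.9890)(0.7934)(-0.5807) = -0.36566,
so c = arccos(-0.36566) = 1.94514 rad.
Distance = R·c = 1737.4 × 1.9451 ≈ 3379 km.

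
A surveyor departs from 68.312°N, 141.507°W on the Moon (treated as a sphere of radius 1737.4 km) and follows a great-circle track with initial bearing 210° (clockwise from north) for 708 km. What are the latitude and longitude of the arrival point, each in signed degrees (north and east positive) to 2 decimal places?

Angular distance δ = d/R = 708/1737.4 = 0.40751 rad; initial bearing θ = 3.6652 rad.
sin φ₂ = sin φ₁ cos δ + cos φ₁ sin δ cos θ = (0.9292)(0.9181) + (0.3696)(0.3963)(-0.8660) = 0.7263, so φ₂ = 46.58°.
Δλ = atan2(sin θ sin δ cos φ₁, cos δ − sin φ₁ sin φ₂) = atan2(-0.0732, 0.2432) = -16.755°.
λ₂ = -141.507° − 16.755° = -158.26°.

46.58°, -158.26°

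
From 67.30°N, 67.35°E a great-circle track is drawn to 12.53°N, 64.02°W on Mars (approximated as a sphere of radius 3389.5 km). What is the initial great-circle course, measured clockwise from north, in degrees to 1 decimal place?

With φ₁ = 1.1746, φ₂ = 0.2187, Δλ = -2.2928 rad, the forward-azimuth formula gives
θ = atan2( sin Δλ cos φ₂ , cos φ₁ sin φ₂ − sin φ₁ cos φ₂ cos Δλ ) = atan2(-0.7326, 0.6789) = -47.18°.
Adding 360° brings this into [0°, 360°): 312.8°.

312.8°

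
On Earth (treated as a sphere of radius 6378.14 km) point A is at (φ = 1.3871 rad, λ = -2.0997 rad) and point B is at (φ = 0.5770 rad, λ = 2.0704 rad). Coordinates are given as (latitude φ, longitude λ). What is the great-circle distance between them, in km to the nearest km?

6989 km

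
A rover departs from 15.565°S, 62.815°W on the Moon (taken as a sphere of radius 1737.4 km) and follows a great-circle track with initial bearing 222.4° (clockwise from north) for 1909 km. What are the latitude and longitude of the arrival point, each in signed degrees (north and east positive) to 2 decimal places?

Angular distance δ = d/R = 1909/1737.4 = 1.09877 rad; initial bearing θ = 3.8816 rad.
sin φ₂ = sin φ₁ cos δ + cos φ₁ sin δ cos θ = (-0.2683)(0.4547) + (0.9633)(0.8906)(-0.7385) = -0.7556, so φ₂ = -49.08°.
Δλ = atan2(sin θ sin δ cos φ₁, cos δ − sin φ₁ sin φ₂) = atan2(-0.5785, 0.2519) = -66.468°.
λ₂ = -62.815° − 66.468° = -129.28°.

-49.08°, -129.28°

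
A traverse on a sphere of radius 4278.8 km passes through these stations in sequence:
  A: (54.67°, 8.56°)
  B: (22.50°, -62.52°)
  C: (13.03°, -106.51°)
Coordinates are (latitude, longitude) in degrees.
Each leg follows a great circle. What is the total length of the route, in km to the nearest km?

7748 km

Leg A→B: central angle 1.0639 rad, distance 4552.3 km.
Leg B→C: central angle 0.7468 rad, distance 3195.4 km.
Total: 4552.3 + 3195.4 ≈ 7748 km.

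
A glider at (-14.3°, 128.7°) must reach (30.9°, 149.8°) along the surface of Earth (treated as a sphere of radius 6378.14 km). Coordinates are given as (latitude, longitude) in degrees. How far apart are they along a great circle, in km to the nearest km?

Let φ₁ = -0.2496 rad, φ₂ = 0.5393 rad, and Δλ = 0.3683 rad.
cos c = sin φ₁ sin φ₂ + cos φ₁ cos φ₂ cos Δλ = (-0.2470)(0.5135) + (0.9690)(0.8581)(0.9330) = 0.64889,
so c = arccos(0.64889) = 0.86468 rad.
Distance = R·c = 6378.14 × 0.8647 ≈ 5515 km.

5515 km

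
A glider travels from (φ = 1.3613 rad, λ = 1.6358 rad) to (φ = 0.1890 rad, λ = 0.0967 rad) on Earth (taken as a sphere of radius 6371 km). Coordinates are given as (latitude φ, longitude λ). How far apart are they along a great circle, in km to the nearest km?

8788 km

With latitudes φ₁ = 77.997°, φ₂ = 10.829° and longitude difference Δλ = -88.184°:
Haversine: a = sin²(Δφ/2) + cos φ₁ cos φ₂ sin²(Δλ/2) = 0.3060 + (0.2080)(0.9822)(0.4842) = 0.40488.
Central angle c = 2·arcsin(√a) = 1.37939 rad.
Distance = R·c = 6371 × 1.3794 ≈ 8788 km.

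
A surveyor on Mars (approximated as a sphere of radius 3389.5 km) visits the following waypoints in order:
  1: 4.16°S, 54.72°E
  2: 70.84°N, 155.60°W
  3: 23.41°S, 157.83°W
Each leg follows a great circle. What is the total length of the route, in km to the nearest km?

Leg 1→2: central angle 1.9295 rad, distance 6540.2 km.
Leg 2→3: central angle 1.6452 rad, distance 5576.4 km.
Total: 6540.2 + 5576.4 ≈ 12117 km.

12117 km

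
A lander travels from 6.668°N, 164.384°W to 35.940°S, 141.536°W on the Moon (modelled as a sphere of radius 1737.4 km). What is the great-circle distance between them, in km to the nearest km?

Let φ₁ = 0.1164 rad, φ₂ = -0.6273 rad, and Δλ = 0.3988 rad.
cos c = sin φ₁ sin φ₂ + cos φ₁ cos φ₂ cos Δλ = (0.1161)(-0.5869) + (0.9932)(0.8096)(0.9215) = 0.67291,
so c = arccos(0.67291) = 0.83266 rad.
Distance = R·c = 1737.4 × 0.8327 ≈ 1447 km.

1447 km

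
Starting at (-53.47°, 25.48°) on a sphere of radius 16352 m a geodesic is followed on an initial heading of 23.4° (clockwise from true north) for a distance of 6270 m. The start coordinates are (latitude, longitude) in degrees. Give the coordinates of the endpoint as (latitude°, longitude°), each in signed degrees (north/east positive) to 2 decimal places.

-32.74°, 35.65°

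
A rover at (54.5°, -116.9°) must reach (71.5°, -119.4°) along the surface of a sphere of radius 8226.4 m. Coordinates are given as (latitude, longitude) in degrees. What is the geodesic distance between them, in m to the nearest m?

Let φ₁ = 0.9512 rad, φ₂ = 1.2479 rad, and Δλ = -0.0436 rad.
Haversine: a = sin²(Δφ/2) + cos φ₁ cos φ₂ sin²(Δλ/2) = 0.0218 + (0.5807)(0.3173)(0.0005) = 0.02194.
Central angle c = 2·arcsin(√a) = 0.29731 rad.
Distance = R·c = 8226.4 × 0.2973 ≈ 2446 m.

2446 m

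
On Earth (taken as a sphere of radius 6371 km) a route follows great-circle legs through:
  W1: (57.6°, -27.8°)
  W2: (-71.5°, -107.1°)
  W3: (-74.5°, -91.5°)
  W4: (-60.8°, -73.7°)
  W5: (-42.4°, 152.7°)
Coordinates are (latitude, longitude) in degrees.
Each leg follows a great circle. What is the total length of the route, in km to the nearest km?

25681 km

Leg W1→W2: central angle 2.4483 rad, distance 15598.0 km.
Leg W2→W3: central angle 0.0948 rad, distance 604.2 km.
Leg W3→W4: central angle 0.2642 rad, distance 1683.1 km.
Leg W4→W5: central angle 1.2237 rad, distance 7796.2 km.
Total: 15598.0 + 604.2 + 1683.1 + 7796.2 ≈ 25681 km.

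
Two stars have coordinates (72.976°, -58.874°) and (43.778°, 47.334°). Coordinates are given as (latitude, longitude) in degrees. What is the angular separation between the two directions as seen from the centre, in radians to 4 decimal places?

0.9241 rad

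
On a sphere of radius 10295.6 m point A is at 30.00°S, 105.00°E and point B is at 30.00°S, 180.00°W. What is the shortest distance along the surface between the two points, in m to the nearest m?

11434 m

Let φ₁ = -0.5236 rad, φ₂ = -0.5236 rad, and Δλ = 1.3090 rad.
cos c = sin φ₁ sin φ₂ + cos φ₁ cos φ₂ cos Δλ = (-0.5000)(-0.5000) + (0.8660)(0.8660)(0.2588) = 0.44411,
so c = arccos(0.44411) = 1.11061 rad.
Distance = R·c = 10295.6 × 1.1106 ≈ 11434 m.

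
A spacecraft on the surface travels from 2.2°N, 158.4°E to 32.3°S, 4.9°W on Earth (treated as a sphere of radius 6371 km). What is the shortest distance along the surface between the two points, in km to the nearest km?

With latitudes φ₁ = 2.200°, φ₂ = -32.300° and longitude difference Δλ = -163.300°:
Haversine: a = sin²(Δφ/2) + cos φ₁ cos φ₂ sin²(Δλ/2) = 0.0879 + (0.9993)(0.8453)(0.9789) = 0.91476.
Central angle c = 2·arcsin(√a) = 2.54906 rad.
Distance = R·c = 6371 × 2.5491 ≈ 16240 km.

16240 km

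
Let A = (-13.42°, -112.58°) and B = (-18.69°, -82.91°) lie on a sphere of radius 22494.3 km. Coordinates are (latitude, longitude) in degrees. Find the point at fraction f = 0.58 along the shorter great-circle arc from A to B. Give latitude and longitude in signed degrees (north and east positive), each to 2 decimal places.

-16.99°, -95.57°

The central angle between A and B is δ = 0.5054 rad.
With f = 0.58, the slerp weights are sin((1−f)δ)/sin δ = 0.4351 and sin(fδ)/sin δ = 0.5968.
Weighted sum of the unit vectors: (0.4351)·(-0.3735,-0.8981,-0.2321) + (0.5968)·(0.1169,-0.9400,-0.3204) = (-0.0927, -0.9518, -0.2922).
Converting back: φ = atan2(z, √(x²+y²)) = -16.99°, λ = atan2(y, x) = -95.57°.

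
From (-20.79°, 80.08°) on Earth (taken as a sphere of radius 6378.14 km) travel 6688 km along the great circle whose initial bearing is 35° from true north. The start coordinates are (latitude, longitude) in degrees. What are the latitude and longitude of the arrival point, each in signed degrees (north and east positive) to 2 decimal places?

29.12°, 114.77°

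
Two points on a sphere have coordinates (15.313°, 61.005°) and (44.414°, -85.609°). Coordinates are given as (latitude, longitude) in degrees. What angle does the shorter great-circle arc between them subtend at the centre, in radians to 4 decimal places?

With latitudes φ₁ = 15.313°, φ₂ = 44.414° and longitude difference Δλ = -146.614°:
Haversine: a = sin²(Δφ/2) + cos φ₁ cos φ₂ sin²(Δλ/2) = 0.0631 + (0.9645)(0.7143)(0.9175) = 0.69522.
Central angle c = 2·arcsin(√a) = 1.97190 rad.
So the angular separation is 1.9719 rad.

1.9719 rad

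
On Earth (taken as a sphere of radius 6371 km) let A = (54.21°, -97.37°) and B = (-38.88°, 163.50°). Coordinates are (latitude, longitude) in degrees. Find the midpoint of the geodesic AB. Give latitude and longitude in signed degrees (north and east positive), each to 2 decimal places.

11.57°, -156.40°

The central angle between A and B is δ = 2.1912 rad.
With f = 0.5, the slerp weights are sin((1−f)δ)/sin δ = 1.0929 and sin(fδ)/sin δ = 1.0929.
Weighted sum of the unit vectors: (1.0929)·(-0.0750,-0.5800,0.8112) + (1.0929)·(-0.7464,0.2211,-0.6277) = (-0.8977, -0.3922, 0.2005).
Converting back: φ = atan2(z, √(x²+y²)) = 11.57°, λ = atan2(y, x) = -156.40°.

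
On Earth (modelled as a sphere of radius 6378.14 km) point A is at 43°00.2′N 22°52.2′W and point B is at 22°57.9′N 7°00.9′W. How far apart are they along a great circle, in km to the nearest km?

2667 km

With latitudes φ₁ = 43.003°, φ₂ = 22.965° and longitude difference Δλ = 15.855°:
cos c = sin φ₁ sin φ₂ + cos φ₁ cos φ₂ cos Δλ = (0.6820)(0.3902) + (0.7313)(0.9207)(0.9620) = 0.91385,
so c = arccos(0.91385) = 0.41814 rad.
Distance = R·c = 6378.14 × 0.4181 ≈ 2667 km.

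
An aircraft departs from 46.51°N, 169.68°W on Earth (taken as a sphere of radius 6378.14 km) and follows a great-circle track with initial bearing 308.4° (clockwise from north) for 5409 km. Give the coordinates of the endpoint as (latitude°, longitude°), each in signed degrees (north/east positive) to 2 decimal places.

Angular distance δ = d/R = 5409/6378.14 = 0.84805 rad; initial bearing θ = 5.3826 rad.
sin φ₂ = sin φ₁ cos δ + cos φ₁ sin δ cos θ = (0.7255)(0.6614) + (0.6882)(0.7500)(0.6211) = 0.8005, so φ₂ = 53.18°.
Δλ = atan2(sin θ sin δ cos φ₁, cos δ − sin φ₁ sin φ₂) = atan2(-0.4045, 0.0807) = -78.719°.
λ₂ = -169.680° − 78.719° = -248.40° → 111.60° after wrapping to (−180°, 180°].

53.18°, 111.60°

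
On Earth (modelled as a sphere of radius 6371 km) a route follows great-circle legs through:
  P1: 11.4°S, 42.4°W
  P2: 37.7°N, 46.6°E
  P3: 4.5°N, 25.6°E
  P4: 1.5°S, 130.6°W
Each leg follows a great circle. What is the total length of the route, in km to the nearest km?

32307 km

Leg P1→P2: central angle 1.6783 rad, distance 10692.7 km.
Leg P2→P3: central angle 0.6691 rad, distance 4262.9 km.
Leg P3→P4: central angle 2.7235 rad, distance 17351.7 km.
Total: 10692.7 + 4262.9 + 17351.7 ≈ 32307 km.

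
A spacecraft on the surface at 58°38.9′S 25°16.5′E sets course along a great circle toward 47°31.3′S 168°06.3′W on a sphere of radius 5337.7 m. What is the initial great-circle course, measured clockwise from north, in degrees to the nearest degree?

171°

With φ₁ = -1.0236, φ₂ = -0.8294, Δλ = 2.9081 rad, the forward-azimuth formula gives
θ = atan2( sin Δλ cos φ₂ , cos φ₁ sin φ₂ − sin φ₁ cos φ₂ cos Δλ ) = atan2(0.1563, -0.9448) = 170.61°.
So the initial bearing is 171°.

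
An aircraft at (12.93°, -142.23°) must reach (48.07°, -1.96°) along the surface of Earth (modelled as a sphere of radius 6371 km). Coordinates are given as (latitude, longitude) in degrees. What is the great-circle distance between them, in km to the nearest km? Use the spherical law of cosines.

12180 km

Let φ₁ = 0.2257 rad, φ₂ = 0.8390 rad, and Δλ = 2.4482 rad.
cos c = sin φ₁ sin φ₂ + cos φ₁ cos φ₂ cos Δλ = (0.2238)(0.7440) + (0.9746)(0.6682)(-0.7691) = -0.33441,
so c = arccos(-0.33441) = 1.91177 rad.
Distance = R·c = 6371 × 1.9118 ≈ 12180 km.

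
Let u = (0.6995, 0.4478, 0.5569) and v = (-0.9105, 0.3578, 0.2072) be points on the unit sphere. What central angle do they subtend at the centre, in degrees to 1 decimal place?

111.2°

u·v = -0.3613; |u| = 1.0000, |v| = 1.0000.
cos θ = (u·v)/(|u||v|) = -0.3613, so θ = 111.2°.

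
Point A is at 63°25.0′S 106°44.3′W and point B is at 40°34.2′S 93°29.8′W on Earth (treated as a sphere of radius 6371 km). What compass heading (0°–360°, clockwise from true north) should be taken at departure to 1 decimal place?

25.2°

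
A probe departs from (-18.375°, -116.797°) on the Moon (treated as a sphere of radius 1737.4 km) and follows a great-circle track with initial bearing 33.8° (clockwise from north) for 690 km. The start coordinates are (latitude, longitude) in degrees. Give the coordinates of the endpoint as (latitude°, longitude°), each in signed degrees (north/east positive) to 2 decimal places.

Angular distance δ = d/R = 690/1737.4 = 0.39715 rad; initial bearing θ = 0.5899 rad.
sin φ₂ = sin φ₁ cos δ + cos φ₁ sin δ cos θ = (-0.3152)(0.9222) + (0.9490)(0.3868)(0.8310) = 0.0143, so φ₂ = 0.82°.
Δλ = atan2(sin θ sin δ cos φ₁, cos δ − sin φ₁ sin φ₂) = atan2(0.2042, 0.9267) = 12.427°.
λ₂ = -116.797° + 12.427° = -104.37°.

0.82°, -104.37°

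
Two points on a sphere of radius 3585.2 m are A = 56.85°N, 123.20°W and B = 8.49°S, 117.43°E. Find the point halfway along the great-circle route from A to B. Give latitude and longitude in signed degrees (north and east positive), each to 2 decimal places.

The central angle between A and B is δ = 1.9702 rad.
With f = 0.5, the slerp weights are sin((1−f)δ)/sin δ = 0.9045 and sin(fδ)/sin δ = 0.9045.
Weighted sum of the unit vectors: (0.9045)·(-0.2994,-0.4576,0.8372) + (0.9045)·(-0.4556,0.8778,-0.1476) = (-0.6829, 0.3801, 0.6238).
Converting back: φ = atan2(z, √(x²+y²)) = 38.59°, λ = atan2(y, x) = 150.90°.

38.59°, 150.90°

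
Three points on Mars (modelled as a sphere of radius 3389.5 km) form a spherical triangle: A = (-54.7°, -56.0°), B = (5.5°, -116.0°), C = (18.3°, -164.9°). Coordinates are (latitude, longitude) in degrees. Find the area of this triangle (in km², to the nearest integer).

7378114 km²

Side lengths (central angles): a = 0.8614, b = 2.0197, c = 1.3599 rad; semiperimeter s = 2.1205.
By l'Huilier's theorem, tan(E/4) = √[tan(s/2) tan((s−a)/2) tan((s−b)/2) tan((s−c)/2)], giving spherical excess E = 0.6422 rad.
Area = E·R² = 0.6422 × (3389.5)² ≈ 7378114 km².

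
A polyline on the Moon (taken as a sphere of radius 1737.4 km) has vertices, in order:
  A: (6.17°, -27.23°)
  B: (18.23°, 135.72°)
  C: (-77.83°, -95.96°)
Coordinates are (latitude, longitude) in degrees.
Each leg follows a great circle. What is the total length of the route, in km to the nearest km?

8061 km

Leg A→B: central angle 2.6243 rad, distance 4559.5 km.
Leg B→C: central angle 2.0152 rad, distance 3501.3 km.
Total: 4559.5 + 3501.3 ≈ 8061 km.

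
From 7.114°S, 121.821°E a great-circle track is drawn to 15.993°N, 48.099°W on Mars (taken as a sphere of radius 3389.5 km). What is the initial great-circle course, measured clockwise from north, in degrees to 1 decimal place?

312.9°

Δλ = -169.920° = -2.9657 rad.
y = sin Δλ · cos φ₂ = (-0.1750)(0.9613) = -0.1682
x = cos φ₁ sin φ₂ − sin φ₁ cos φ₂ cos Δλ = (0.9923)(0.2755) − (-0.1238)(0.9613)(-0.9846) = 0.1562
θ = atan2(y, x) = -47.13°; adding 360° gives 312.9°.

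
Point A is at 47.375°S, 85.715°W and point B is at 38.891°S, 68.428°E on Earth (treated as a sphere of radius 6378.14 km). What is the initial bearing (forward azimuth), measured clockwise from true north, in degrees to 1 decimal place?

With φ₁ = -0.8268, φ₂ = -0.6788, Δλ = 2.6903 rad, the forward-azimuth formula gives
θ = atan2( sin Δλ cos φ₂ , cos φ₁ sin φ₂ − sin φ₁ cos φ₂ cos Δλ ) = atan2(0.3395, -0.9405) = 160.15°.
So the initial bearing is 160.2°.

160.2°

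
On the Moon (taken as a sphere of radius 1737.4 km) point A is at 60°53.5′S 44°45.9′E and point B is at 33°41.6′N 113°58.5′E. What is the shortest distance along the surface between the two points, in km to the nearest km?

In radians: φ₁ = -1.0628, φ₂ = 0.5881, Δλ = 69.210° = 1.2079 rad.
cos c = sin φ₁ sin φ₂ + cos φ₁ cos φ₂ cos Δλ = (-0.8737)(0.5547) + (0.4865)(0.8320)(0.3549) = -0.34102,
so c = arccos(-0.34102) = 1.91880 rad.
Distance = R·c = 1737.4 × 1.9188 ≈ 3334 km.

3334 km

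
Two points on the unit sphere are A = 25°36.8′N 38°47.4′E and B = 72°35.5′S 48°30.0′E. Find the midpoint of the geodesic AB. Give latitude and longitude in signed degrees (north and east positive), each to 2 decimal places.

Central angle δ = 1.7179 rad. Interpolating on the sphere with fraction f = 0.5:
P = [sin((1−f)δ)·A + sin(fδ)·B] / sin δ = 0.7654·A + 0.7654·B in Cartesian coordinates,
giving P = (0.6897, 0.6039, -0.3995), i.e. latitude -23.55°, longitude 41.20°.

-23.55°, 41.20°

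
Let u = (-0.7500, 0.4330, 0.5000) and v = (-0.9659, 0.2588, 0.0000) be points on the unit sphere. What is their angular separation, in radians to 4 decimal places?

u·v = 0.8365; |u| = 1.0000, |v| = 1.0000.
cos θ = (u·v)/(|u||v|) = 0.8365, so θ = 0.5799 rad.

0.5799 rad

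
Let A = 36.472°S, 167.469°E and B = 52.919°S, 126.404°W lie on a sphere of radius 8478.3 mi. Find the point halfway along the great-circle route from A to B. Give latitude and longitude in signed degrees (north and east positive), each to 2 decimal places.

Central angle δ = 0.8360 rad. Interpolating on the sphere with fraction f = 0.5:
P = [sin((1−f)δ)·A + sin(fδ)·B] / sin δ = 0.5471·A + 0.5471·B in Cartesian coordinates,
giving P = (-0.6252, -0.1700, -0.7617), i.e. latitude -49.61°, longitude -164.79°.

-49.61°, -164.79°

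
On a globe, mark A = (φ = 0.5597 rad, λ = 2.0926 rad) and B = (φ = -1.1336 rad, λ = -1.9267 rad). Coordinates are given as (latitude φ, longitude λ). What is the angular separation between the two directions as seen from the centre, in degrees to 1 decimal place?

In radians: φ₁ = 0.5597, φ₂ = -1.1336, Δλ = 129.711° = 2.2639 rad.
Haversine: a = sin²(Δφ/2) + cos φ₁ cos φ₂ sin²(Δλ/2) = 0.5611 + (0.8474)(0.4234)(0.8195) = 0.85512.
Central angle c = 2·arcsin(√a) = 2.36063 rad.
So the angular separation is 135.3°.

135.3°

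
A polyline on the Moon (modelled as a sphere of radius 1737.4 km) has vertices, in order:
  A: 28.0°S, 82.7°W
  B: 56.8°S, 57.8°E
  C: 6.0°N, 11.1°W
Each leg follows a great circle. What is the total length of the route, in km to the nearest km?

Leg A→B: central angle 1.5510 rad, distance 2694.7 km.
Leg B→C: central angle 1.4620 rad, distance 2540.1 km.
Total: 2694.7 + 2540.1 ≈ 5235 km.

5235 km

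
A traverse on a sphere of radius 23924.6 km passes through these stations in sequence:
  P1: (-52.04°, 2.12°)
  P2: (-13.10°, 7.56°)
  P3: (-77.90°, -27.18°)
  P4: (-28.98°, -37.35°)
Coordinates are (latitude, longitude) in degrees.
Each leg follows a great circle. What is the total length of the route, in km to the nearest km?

Leg P1→P2: central angle 0.6839 rad, distance 16362.3 km.
Leg P2→P3: central angle 1.1708 rad, distance 28011.7 km.
Leg P3→P4: central angle 0.8576 rad, distance 20518.5 km.
Total: 16362.3 + 28011.7 + 20518.5 ≈ 64892 km.

64892 km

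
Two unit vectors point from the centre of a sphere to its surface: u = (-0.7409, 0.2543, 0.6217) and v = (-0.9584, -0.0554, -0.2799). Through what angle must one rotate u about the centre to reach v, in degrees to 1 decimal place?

u·v = 0.5220; |u| = 1.0001, |v| = 1.0000.
cos θ = (u·v)/(|u||v|) = 0.5220, so θ = 58.5°.

58.5°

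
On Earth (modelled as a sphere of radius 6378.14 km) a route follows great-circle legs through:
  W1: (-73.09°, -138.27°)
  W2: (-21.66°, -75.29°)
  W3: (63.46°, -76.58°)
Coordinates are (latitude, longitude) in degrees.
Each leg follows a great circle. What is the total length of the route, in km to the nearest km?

16331 km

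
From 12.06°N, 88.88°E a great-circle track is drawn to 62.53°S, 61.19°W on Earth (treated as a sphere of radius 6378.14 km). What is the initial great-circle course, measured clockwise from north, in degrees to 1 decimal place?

Δλ = -150.070° = -2.6192 rad.
y = sin Δλ · cos φ₂ = (-0.4989)(0.4613) = -0.2302
x = cos φ₁ sin φ₂ − sin φ₁ cos φ₂ cos Δλ = (0.9779)(-0.8873) − (0.2089)(0.4613)(-0.8666) = -0.7841
θ = atan2(y, x) = -163.64°; adding 360° gives 196.4°.

196.4°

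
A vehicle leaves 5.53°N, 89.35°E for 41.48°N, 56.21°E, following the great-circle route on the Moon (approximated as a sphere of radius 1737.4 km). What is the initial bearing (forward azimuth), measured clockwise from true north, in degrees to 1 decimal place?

325.6°

With φ₁ = 0.0965, φ₂ = 0.7240, Δλ = -0.5784 rad, the forward-azimuth formula gives
θ = atan2( sin Δλ cos φ₂ , cos φ₁ sin φ₂ − sin φ₁ cos φ₂ cos Δλ ) = atan2(-0.4096, 0.5988) = -34.37°.
Adding 360° brings this into [0°, 360°): 325.6°.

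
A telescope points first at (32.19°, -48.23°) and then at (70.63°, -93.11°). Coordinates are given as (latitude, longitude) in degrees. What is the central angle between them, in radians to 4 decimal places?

0.7933 rad

Let φ₁ = 0.5618 rad, φ₂ = 1.2327 rad, and Δλ = -0.7833 rad.
Haversine: a = sin²(Δφ/2) + cos φ₁ cos φ₂ sin²(Δλ/2) = 0.1084 + (0.8463)(0.3317)(0.1457) = 0.14927.
Central angle c = 2·arcsin(√a) = 0.79335 rad.
So the angular separation is 0.7933 rad.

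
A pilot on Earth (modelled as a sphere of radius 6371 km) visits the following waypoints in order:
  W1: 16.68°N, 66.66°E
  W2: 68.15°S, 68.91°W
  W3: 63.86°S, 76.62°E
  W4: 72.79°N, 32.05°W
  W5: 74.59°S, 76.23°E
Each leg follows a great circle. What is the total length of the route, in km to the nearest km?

Leg W1→W2: central angle 2.1188 rad, distance 13499.0 km.
Leg W2→W3: central angle 0.7981 rad, distance 5084.9 km.
Leg W3→W4: central angle 2.6889 rad, distance 17130.7 km.
Leg W4→W5: central angle 2.8101 rad, distance 17902.9 km.
Total: 13499.0 + 5084.9 + 17130.7 + 17902.9 ≈ 53617 km.

53617 km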